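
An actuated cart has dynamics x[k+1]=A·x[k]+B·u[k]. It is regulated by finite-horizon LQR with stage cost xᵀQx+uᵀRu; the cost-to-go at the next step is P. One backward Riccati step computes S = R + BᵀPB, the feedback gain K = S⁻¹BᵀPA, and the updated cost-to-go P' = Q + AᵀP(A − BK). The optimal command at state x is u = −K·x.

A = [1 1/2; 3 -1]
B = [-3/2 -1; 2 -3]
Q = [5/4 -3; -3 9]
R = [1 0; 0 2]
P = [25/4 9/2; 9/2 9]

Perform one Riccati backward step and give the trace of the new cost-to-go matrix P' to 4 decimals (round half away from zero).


BᵀP = [-0.3750 11.2500; -19.7500 -31.5000]
S = R + BᵀPB = [1 0; 0 2] + [23.0625 -33.3750; -33.3750 114.2500] = [24.0625 -33.3750; -33.3750 116.2500]
BᵀPA = [33.3750 -11.4375; -114.2500 21.6250]
K = S⁻¹·BᵀPA = [0.0397 -0.3611; -0.9714 0.0823]
A−BK = [0.0881 0.0407; 0.0065 -0.0307]
AᵀP(A−BK) = [1.9428 -0.1647; -0.1647 0.1516]
P' = Q + AᵀP(A−BK) = [3.1928 -3.1647; -3.1647 9.1516]
tr(P') = 12.3444

12.3444


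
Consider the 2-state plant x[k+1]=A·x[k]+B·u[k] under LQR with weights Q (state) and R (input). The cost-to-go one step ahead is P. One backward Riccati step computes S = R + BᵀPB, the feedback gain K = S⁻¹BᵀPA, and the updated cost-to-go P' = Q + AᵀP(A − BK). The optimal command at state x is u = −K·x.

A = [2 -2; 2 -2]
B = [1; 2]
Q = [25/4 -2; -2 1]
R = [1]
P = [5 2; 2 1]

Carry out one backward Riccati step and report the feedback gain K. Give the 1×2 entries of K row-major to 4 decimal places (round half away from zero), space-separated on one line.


BᵀP = [9.0000 4.0000]
S = R + BᵀPB = [1] + [17.0000] = [18.0000]
BᵀPA = [26.0000 -26.0000]
K = S⁻¹·BᵀPA = [1.4444 -1.4444]
A−BK = [0.5556 -0.5556; -0.8889 0.8889]
AᵀP(A−BK) = [2.4444 -2.4444; -2.4444 2.4444]
P' = Q + AᵀP(A−BK) = [8.6944 -4.4444; -4.4444 3.4444]
tr(P') = 12.1389

1.4444 -1.4444


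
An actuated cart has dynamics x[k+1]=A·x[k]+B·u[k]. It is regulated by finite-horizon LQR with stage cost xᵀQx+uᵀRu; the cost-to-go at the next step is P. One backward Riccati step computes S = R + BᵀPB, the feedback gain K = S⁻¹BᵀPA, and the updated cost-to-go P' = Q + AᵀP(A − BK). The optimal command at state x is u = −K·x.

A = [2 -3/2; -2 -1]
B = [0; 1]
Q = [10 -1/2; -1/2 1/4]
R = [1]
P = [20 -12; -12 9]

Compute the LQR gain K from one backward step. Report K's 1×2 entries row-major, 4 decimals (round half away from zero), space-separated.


-4.2000 0.9000

BᵀP = [-12.0000 9.0000]
S = R + BᵀPB = [1] + [9.0000] = [10.0000]
BᵀPA = [-42.0000 9.0000]
K = S⁻¹·BᵀPA = [-4.2000 0.9000]
A−BK = [2.0000 -1.5000; 2.2000 -1.9000]
AᵀP(A−BK) = [35.6000 -16.2000; -16.2000 9.9000]
P' = Q + AᵀP(A−BK) = [45.6000 -16.7000; -16.7000 10.1500]
tr(P') = 55.7500


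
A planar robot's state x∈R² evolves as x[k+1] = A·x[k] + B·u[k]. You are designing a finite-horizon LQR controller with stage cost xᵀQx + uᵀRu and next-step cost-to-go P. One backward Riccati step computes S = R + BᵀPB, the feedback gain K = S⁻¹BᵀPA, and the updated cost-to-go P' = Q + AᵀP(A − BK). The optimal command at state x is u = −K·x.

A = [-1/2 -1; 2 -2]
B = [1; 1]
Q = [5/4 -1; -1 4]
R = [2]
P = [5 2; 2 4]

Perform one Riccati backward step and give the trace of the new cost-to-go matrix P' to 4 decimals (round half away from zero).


BᵀP = [7.0000 6.0000]
S = R + BᵀPB = [2] + [13.0000] = [15.0000]
BᵀPA = [8.5000 -19.0000]
K = S⁻¹·BᵀPA = [0.5667 -1.2667]
A−BK = [-1.0667 0.2667; 1.4333 -0.7333]
AᵀP(A−BK) = [8.4333 -4.7333; -4.7333 4.9333]
P' = Q + AᵀP(A−BK) = [9.6833 -5.7333; -5.7333 8.9333]
tr(P') = 18.6167

18.6167


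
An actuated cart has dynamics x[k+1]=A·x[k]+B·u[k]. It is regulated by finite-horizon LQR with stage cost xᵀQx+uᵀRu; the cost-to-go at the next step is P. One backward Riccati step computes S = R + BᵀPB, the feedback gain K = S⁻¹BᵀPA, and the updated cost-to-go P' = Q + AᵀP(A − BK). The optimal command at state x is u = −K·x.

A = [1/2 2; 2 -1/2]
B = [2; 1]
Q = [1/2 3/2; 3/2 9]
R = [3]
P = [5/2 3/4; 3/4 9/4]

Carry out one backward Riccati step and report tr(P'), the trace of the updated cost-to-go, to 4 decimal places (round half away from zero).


18.7132

BᵀP = [5.7500 3.7500]
S = R + BᵀPB = [3] + [15.2500] = [18.2500]
BᵀPA = [10.3750 9.6250]
K = S⁻¹·BᵀPA = [0.5685 0.5274]
A−BK = [-0.6370 0.9452; 1.4315 -1.0274]
AᵀP(A−BK) = [5.2269 -2.4092; -2.4092 3.9863]
P' = Q + AᵀP(A−BK) = [5.7269 -0.9092; -0.9092 12.9863]
tr(P') = 18.7132


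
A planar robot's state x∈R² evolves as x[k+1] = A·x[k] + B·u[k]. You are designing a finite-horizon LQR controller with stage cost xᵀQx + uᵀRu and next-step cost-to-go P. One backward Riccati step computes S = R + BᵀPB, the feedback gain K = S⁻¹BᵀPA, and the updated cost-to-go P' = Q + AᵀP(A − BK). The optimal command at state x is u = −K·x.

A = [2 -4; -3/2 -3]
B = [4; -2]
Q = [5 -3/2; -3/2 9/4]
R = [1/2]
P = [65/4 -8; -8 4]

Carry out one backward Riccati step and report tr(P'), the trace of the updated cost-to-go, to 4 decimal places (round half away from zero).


8.5281

BᵀP = [81.0000 -40.0000]
S = R + BᵀPB = [1/2] + [404.0000] = [404.5000]
BᵀPA = [222.0000 -204.0000]
K = S⁻¹·BᵀPA = [0.5488 -0.5043]
A−BK = [-0.1953 -1.9827; -0.4023 -4.0087]
AᵀP(A−BK) = [0.1607 -0.0396; -0.0396 1.1174]
P' = Q + AᵀP(A−BK) = [5.1607 -1.5396; -1.5396 3.3674]
tr(P') = 8.5281


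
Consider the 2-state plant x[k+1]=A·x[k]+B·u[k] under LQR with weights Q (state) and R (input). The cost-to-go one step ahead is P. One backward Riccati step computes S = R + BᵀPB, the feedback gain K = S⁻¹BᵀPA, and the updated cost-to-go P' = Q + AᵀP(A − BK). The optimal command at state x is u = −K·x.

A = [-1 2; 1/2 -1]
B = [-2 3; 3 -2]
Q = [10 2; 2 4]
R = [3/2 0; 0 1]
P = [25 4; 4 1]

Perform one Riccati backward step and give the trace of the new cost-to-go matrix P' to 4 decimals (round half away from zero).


BᵀP = [-38.0000 -5.0000; 67.0000 10.0000]
S = R + BᵀPB = [3/2 0; 0 1] + [61.0000 -104.0000; -104.0000 181.0000] = [62.5000 -104.0000; -104.0000 182.0000]
BᵀPA = [35.5000 -71.0000; -62.0000 124.0000]
K = S⁻¹·BᵀPA = [0.0233 -0.0465; -0.3274 0.6547]
A−BK = [0.0286 -0.0572; -0.2245 0.4490]
AᵀP(A−BK) = [0.1275 -0.2549; -0.2549 0.5098]
P' = Q + AᵀP(A−BK) = [10.1275 1.7451; 1.7451 4.5098]
tr(P') = 14.6373

14.6373


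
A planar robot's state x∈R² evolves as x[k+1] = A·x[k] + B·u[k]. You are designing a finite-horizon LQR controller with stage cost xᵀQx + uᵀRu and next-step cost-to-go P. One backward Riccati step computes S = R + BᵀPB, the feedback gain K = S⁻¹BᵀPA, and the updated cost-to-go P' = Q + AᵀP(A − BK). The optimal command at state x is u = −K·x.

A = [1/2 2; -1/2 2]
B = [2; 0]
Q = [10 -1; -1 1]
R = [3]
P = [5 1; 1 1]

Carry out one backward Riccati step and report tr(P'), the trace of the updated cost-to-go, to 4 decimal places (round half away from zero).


18.2609

BᵀP = [10.0000 2.0000]
S = R + BᵀPB = [3] + [20.0000] = [23.0000]
BᵀPA = [4.0000 24.0000]
K = S⁻¹·BᵀPA = [0.1739 1.0435]
A−BK = [0.1522 -0.0870; -0.5000 2.0000]
AᵀP(A−BK) = [0.3043 -0.1739; -0.1739 6.9565]
P' = Q + AᵀP(A−BK) = [10.3043 -1.1739; -1.1739 7.9565]
tr(P') = 18.2609


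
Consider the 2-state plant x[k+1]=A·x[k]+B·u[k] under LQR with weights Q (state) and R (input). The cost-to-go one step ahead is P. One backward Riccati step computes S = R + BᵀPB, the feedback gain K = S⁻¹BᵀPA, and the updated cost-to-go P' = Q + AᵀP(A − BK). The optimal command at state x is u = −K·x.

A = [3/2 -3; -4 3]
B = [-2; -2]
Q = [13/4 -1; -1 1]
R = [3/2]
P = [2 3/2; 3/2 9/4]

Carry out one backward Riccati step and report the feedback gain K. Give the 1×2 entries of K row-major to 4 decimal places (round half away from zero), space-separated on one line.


BᵀP = [-7.0000 -7.5000]
S = R + BᵀPB = [3/2] + [29.0000] = [30.5000]
BᵀPA = [19.5000 -1.5000]
K = S⁻¹·BᵀPA = [0.6393 -0.0492]
A−BK = [2.7787 -3.0984; -2.7213 2.9016]
AᵀP(A−BK) = [10.0328 -10.2910; -10.2910 11.1762]
P' = Q + AᵀP(A−BK) = [13.2828 -11.2910; -11.2910 12.1762]
tr(P') = 25.4590

0.6393 -0.0492


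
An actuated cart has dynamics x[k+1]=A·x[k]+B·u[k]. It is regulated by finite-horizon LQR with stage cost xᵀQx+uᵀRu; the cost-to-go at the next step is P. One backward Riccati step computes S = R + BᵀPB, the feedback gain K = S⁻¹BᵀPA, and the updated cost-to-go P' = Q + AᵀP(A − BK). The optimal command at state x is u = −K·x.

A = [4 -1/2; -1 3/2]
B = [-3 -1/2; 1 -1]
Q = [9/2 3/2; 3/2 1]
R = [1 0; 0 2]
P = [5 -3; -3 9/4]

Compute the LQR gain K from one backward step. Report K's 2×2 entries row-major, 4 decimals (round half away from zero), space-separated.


-1.2577 0.3836 -0.0319 -0.2047

BᵀP = [-18.0000 11.2500; 0.5000 -0.7500]
S = R + BᵀPB = [1 0; 0 2] + [65.2500 -2.2500; -2.2500 0.5000] = [66.2500 -2.2500; -2.2500 2.5000]
BᵀPA = [-83.2500 25.8750; 2.7500 -1.3750]
K = S⁻¹·BᵀPA = [-1.2577 0.3836; -0.0319 -0.2047]
A−BK = [0.2110 0.5485; 0.2258 0.9116]
AᵀP(A−BK) = [1.6353 -0.3762; -0.3762 0.6050]
P' = Q + AᵀP(A−BK) = [6.1353 1.1238; 1.1238 1.6050]
tr(P') = 7.7403


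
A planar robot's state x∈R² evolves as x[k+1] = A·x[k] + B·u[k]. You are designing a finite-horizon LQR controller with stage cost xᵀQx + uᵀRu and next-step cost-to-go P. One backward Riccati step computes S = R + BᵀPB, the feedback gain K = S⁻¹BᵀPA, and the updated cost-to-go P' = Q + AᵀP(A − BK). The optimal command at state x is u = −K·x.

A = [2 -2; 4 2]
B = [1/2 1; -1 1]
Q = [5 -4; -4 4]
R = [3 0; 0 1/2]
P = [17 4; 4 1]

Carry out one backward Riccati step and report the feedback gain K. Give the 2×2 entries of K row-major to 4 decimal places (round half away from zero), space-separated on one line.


BᵀP = [4.5000 1.0000; 21.0000 5.0000]
S = R + BᵀPB = [3 0; 0 1/2] + [1.2500 5.5000; 5.5000 26.0000] = [4.2500 5.5000; 5.5000 26.5000]
BᵀPA = [13.0000 -7.0000; 62.0000 -32.0000]
K = S⁻¹·BᵀPA = [0.0425 -0.1153; 2.3308 -1.1836]
A−BK = [-0.3520 -0.7587; 1.7117 3.0683]
AᵀP(A−BK) = [2.9378 -1.1168; -1.1168 1.3171]
P' = Q + AᵀP(A−BK) = [7.9378 -5.1168; -5.1168 5.3171]
tr(P') = 13.2549

0.0425 -0.1153 2.3308 -1.1836


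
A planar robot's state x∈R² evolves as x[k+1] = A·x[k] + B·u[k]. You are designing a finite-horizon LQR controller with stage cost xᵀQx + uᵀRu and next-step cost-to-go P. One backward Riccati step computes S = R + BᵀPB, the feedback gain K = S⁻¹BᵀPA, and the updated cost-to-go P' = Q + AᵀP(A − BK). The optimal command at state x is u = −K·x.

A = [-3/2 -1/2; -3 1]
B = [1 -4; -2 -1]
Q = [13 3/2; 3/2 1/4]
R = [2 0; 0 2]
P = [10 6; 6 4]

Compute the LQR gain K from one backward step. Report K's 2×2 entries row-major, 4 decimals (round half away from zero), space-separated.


BᵀP = [-2.0000 -2.0000; -46.0000 -28.0000]
S = R + BᵀPB = [2 0; 0 2] + [2.0000 10.0000; 10.0000 212.0000] = [4.0000 10.0000; 10.0000 214.0000]
BᵀPA = [9.0000 -1.0000; 153.0000 -5.0000]
K = S⁻¹·BᵀPA = [0.5238 -0.2169; 0.6905 -0.0132]
A−BK = [0.7381 -0.3360; -1.2619 0.5529]
AᵀP(A−BK) = [2.1429 -0.5238; -0.5238 0.2169]
P' = Q + AᵀP(A−BK) = [15.1429 0.9762; 0.9762 0.4669]
tr(P') = 15.6098

0.5238 -0.2169 0.6905 -0.0132


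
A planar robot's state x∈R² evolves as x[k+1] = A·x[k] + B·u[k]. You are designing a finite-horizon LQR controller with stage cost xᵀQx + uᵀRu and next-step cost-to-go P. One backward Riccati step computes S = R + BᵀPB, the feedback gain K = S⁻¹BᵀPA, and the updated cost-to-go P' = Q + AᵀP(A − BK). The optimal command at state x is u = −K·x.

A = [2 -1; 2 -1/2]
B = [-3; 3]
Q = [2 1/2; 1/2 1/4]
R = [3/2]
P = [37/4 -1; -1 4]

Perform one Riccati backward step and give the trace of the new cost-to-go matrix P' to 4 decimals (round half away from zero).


BᵀP = [-30.7500 15.0000]
S = R + BᵀPB = [3/2] + [137.2500] = [138.7500]
BᵀPA = [-31.5000 23.2500]
K = S⁻¹·BᵀPA = [-0.2270 0.1676]
A−BK = [1.3189 -0.4973; 2.6811 -1.0027]
AᵀP(A−BK) = [37.8486 -14.2216; -14.2216 5.3541]
P' = Q + AᵀP(A−BK) = [39.8486 -13.7216; -13.7216 5.6041]
tr(P') = 45.4527

45.4527


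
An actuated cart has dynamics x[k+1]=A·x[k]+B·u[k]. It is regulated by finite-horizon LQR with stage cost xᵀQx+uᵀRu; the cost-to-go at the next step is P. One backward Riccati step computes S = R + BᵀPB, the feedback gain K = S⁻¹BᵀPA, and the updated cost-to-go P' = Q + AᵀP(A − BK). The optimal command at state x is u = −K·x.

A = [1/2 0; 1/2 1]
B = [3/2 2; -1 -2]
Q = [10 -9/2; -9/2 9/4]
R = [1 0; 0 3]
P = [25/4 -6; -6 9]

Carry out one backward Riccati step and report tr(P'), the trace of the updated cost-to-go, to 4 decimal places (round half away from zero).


BᵀP = [15.3750 -18.0000; 24.5000 -30.0000]
S = R + BᵀPB = [1 0; 0 3] + [41.0625 66.7500; 66.7500 109.0000] = [42.0625 66.7500; 66.7500 112.0000]
BᵀPA = [-1.3125 -18.0000; -2.7500 -30.0000]
K = S⁻¹·BᵀPA = [0.1431 -0.0529; -0.1099 -0.2364]
A−BK = [0.5050 0.5520; 0.4234 0.4744]
AᵀP(A−BK) = [0.6983 0.7806; 0.7806 0.9579]
P' = Q + AᵀP(A−BK) = [10.6983 -3.7194; -3.7194 3.2079]
tr(P') = 13.9062

13.9062


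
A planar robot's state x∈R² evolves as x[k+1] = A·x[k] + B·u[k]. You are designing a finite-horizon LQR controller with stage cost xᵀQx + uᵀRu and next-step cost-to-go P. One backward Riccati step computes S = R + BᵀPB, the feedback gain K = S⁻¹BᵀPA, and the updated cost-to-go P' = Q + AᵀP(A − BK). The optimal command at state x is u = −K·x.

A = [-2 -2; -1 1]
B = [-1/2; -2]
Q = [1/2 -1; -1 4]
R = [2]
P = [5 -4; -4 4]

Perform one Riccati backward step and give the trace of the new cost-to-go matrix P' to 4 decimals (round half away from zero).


BᵀP = [5.5000 -6.0000]
S = R + BᵀPB = [2] + [9.2500] = [11.2500]
BᵀPA = [-5.0000 -17.0000]
K = S⁻¹·BᵀPA = [-0.4444 -1.5111]
A−BK = [-2.2222 -2.7556; -1.8889 -2.0222]
AᵀP(A−BK) = [5.7778 8.4444; 8.4444 14.3111]
P' = Q + AᵀP(A−BK) = [6.2778 7.4444; 7.4444 18.3111]
tr(P') = 24.5889

24.5889


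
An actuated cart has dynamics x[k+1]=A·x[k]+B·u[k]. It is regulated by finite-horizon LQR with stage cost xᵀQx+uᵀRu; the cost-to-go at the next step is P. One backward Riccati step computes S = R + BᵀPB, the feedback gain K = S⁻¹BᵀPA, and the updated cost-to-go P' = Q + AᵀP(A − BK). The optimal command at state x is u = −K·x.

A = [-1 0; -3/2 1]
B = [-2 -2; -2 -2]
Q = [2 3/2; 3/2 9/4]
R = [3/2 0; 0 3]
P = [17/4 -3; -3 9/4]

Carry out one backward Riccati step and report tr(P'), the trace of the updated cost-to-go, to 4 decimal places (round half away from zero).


6.0417

BᵀP = [-2.5000 1.5000; -2.5000 1.5000]
S = R + BᵀPB = [3/2 0; 0 3] + [2.0000 2.0000; 2.0000 2.0000] = [3.5000 2.0000; 2.0000 5.0000]
BᵀPA = [0.2500 1.5000; 0.2500 1.5000]
K = S⁻¹·BᵀPA = [0.0556 0.3333; 0.0278 0.1667]
A−BK = [-0.8333 1.0000; -1.3333 2.0000]
AᵀP(A−BK) = [0.2917 -0.5000; -0.5000 1.5000]
P' = Q + AᵀP(A−BK) = [2.2917 1.0000; 1.0000 3.7500]
tr(P') = 6.0417


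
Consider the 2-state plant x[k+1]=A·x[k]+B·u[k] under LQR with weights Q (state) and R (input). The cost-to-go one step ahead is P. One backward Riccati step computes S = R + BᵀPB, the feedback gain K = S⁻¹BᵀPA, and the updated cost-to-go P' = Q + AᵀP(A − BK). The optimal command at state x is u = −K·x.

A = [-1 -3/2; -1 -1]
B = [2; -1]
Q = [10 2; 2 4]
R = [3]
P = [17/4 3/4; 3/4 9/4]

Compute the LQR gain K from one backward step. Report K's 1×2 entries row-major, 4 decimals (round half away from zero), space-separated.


BᵀP = [7.7500 -0.7500]
S = R + BᵀPB = [3] + [16.2500] = [19.2500]
BᵀPA = [-7.0000 -10.8750]
K = S⁻¹·BᵀPA = [-0.3636 -0.5649]
A−BK = [-0.2727 -0.3701; -1.3636 -1.5649]
AᵀP(A−BK) = [5.4545 6.5455; 6.5455 7.9188]
P' = Q + AᵀP(A−BK) = [15.4545 8.5455; 8.5455 11.9188]
tr(P') = 27.3734

-0.3636 -0.5649


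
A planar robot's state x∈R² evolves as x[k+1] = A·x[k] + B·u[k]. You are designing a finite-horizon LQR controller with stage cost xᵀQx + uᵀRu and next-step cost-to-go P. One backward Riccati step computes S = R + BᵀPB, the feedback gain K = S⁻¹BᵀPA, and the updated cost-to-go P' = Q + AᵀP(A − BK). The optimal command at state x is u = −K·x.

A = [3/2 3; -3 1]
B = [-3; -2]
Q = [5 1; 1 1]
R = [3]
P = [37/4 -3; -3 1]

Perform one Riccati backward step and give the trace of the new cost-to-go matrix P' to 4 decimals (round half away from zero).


BᵀP = [-21.7500 7.0000]
S = R + BᵀPB = [3] + [51.2500] = [54.2500]
BᵀPA = [-53.6250 -58.2500]
K = S⁻¹·BᵀPA = [-0.9885 -1.0737]
A−BK = [-1.4654 -0.2212; -4.9770 -1.1475]
AᵀP(A−BK) = [3.8053 3.5461; 3.5461 3.7051]
P' = Q + AᵀP(A−BK) = [8.8053 4.5461; 4.5461 4.7051]
tr(P') = 13.5104

13.5104


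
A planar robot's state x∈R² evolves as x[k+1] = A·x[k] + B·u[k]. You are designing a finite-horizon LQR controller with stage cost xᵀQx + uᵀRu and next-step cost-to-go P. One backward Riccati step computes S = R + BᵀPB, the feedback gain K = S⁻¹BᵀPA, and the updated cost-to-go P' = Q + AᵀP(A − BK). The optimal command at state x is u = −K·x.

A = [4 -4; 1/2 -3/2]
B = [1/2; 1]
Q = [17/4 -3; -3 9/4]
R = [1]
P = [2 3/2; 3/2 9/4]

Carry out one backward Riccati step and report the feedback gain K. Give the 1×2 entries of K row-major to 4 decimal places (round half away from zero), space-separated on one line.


BᵀP = [2.5000 3.0000]
S = R + BᵀPB = [1] + [4.2500] = [5.2500]
BᵀPA = [11.5000 -14.5000]
K = S⁻¹·BᵀPA = [2.1905 -2.7619]
A−BK = [2.9048 -2.6190; -1.6905 1.2619]
AᵀP(A−BK) = [13.3720 -13.9256; -13.9256 15.0149]
P' = Q + AᵀP(A−BK) = [17.6220 -16.9256; -16.9256 17.2649]
tr(P') = 34.8869

2.1905 -2.7619


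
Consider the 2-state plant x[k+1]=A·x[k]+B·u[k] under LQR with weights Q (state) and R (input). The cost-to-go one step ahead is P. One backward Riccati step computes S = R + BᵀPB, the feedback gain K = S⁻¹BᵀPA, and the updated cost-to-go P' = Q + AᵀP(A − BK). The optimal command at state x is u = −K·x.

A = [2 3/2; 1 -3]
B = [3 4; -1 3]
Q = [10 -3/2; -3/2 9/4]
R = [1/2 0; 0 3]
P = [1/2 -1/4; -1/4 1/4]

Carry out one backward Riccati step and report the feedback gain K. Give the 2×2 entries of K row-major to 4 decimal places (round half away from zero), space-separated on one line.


BᵀP = [1.7500 -1.0000; 1.2500 -0.2500]
S = R + BᵀPB = [1/2 0; 0 3] + [6.2500 4.0000; 4.0000 4.2500] = [6.7500 4.0000; 4.0000 7.2500]
BᵀPA = [2.5000 5.6250; 2.2500 2.6250]
K = S⁻¹·BᵀPA = [0.2770 0.9194; 0.1575 -0.1452]
A−BK = [0.5389 -0.6774; 0.8046 -1.6452]
AᵀP(A−BK) = [0.2030 -0.0968; -0.0968 0.8347]
P' = Q + AᵀP(A−BK) = [10.2030 -1.5968; -1.5968 3.0847]
tr(P') = 13.2877

0.2770 0.9194 0.1575 -0.1452


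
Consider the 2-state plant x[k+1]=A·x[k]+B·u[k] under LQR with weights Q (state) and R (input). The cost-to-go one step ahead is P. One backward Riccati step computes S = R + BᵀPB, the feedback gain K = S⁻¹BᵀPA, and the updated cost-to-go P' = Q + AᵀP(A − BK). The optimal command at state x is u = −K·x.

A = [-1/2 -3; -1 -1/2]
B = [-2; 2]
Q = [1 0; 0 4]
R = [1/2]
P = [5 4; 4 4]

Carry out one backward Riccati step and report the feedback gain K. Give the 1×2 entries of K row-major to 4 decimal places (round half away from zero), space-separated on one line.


0.2222 1.3333

BᵀP = [-2.0000 0.0000]
S = R + BᵀPB = [1/2] + [4.0000] = [4.5000]
BᵀPA = [1.0000 6.0000]
K = S⁻¹·BᵀPA = [0.2222 1.3333]
A−BK = [-0.0556 -0.3333; -1.4444 -3.1667]
AᵀP(A−BK) = [9.0278 21.1667; 21.1667 50.0000]
P' = Q + AᵀP(A−BK) = [10.0278 21.1667; 21.1667 54.0000]
tr(P') = 64.0278


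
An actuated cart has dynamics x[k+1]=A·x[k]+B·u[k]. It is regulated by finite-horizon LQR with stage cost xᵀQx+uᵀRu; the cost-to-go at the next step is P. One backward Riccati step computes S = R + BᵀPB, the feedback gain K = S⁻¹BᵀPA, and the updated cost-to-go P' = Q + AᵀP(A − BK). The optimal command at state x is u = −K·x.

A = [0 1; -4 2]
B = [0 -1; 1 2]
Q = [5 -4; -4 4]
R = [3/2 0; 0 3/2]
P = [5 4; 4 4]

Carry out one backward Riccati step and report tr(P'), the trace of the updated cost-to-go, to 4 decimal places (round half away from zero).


30.5316

BᵀP = [4.0000 4.0000; 3.0000 4.0000]
S = R + BᵀPB = [3/2 0; 0 3/2] + [4.0000 4.0000; 4.0000 5.0000] = [5.5000 4.0000; 4.0000 6.5000]
BᵀPA = [-16.0000 12.0000; -16.0000 11.0000]
K = S⁻¹·BᵀPA = [-2.0253 1.7215; -1.2152 0.6329]
A−BK = [-1.2152 1.6329; 0.4557 -0.9873]
AᵀP(A−BK) = [12.1519 -10.3291; -10.3291 9.3797]
P' = Q + AᵀP(A−BK) = [17.1519 -14.3291; -14.3291 13.3797]
tr(P') = 30.5316


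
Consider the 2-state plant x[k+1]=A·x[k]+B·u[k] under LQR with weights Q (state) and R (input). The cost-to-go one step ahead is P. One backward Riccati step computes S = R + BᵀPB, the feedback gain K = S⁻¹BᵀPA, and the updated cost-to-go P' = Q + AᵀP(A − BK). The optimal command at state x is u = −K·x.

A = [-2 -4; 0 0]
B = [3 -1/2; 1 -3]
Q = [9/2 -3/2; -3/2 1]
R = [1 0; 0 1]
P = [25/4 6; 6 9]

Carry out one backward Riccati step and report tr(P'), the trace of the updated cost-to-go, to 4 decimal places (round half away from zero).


8.0062

BᵀP = [24.7500 27.0000; -21.1250 -30.0000]
S = R + BᵀPB = [1 0; 0 1] + [101.2500 -93.3750; -93.3750 100.5625] = [102.2500 -93.3750; -93.3750 101.5625]
BᵀPA = [-49.5000 -99.0000; 42.2500 84.5000]
K = S⁻¹·BᵀPA = [-0.6497 -1.2993; -0.1813 -0.3626]
A−BK = [-0.1417 -0.2833; 0.1058 0.2116]
AᵀP(A−BK) = [0.5012 1.0025; 1.0025 2.0050]
P' = Q + AᵀP(A−BK) = [5.0012 -0.4975; -0.4975 3.0050]
tr(P') = 8.0062


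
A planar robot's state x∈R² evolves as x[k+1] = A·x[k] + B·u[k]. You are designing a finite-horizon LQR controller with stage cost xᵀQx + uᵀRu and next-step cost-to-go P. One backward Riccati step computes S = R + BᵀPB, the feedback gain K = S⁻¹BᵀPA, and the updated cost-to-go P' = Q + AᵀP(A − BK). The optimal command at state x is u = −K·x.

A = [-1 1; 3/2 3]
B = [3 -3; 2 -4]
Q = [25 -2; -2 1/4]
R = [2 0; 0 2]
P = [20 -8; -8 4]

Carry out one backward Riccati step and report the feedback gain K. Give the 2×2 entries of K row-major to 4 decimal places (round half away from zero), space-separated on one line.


-1.0769 -0.5520 -0.6154 -0.7692

BᵀP = [44.0000 -16.0000; -28.0000 8.0000]
S = R + BᵀPB = [2 0; 0 2] + [100.0000 -68.0000; -68.0000 52.0000] = [102.0000 -68.0000; -68.0000 54.0000]
BᵀPA = [-68.0000 -4.0000; 40.0000 -4.0000]
K = S⁻¹·BᵀPA = [-1.0769 -0.5520; -0.6154 -0.7692]
A−BK = [0.3846 0.3484; 1.1923 1.0271]
AᵀP(A−BK) = [4.3846 3.2308; 3.2308 2.7149]
P' = Q + AᵀP(A−BK) = [29.3846 1.2308; 1.2308 2.9649]
tr(P') = 32.3495


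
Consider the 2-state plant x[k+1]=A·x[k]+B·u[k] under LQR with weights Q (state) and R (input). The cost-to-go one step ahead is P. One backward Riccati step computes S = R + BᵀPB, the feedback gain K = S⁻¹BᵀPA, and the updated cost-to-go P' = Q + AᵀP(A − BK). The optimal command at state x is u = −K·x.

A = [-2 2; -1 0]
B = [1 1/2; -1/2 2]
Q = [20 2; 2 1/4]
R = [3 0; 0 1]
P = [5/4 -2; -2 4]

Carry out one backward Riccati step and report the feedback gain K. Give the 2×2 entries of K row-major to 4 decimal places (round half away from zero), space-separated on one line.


BᵀP = [2.2500 -4.0000; -3.3750 7.0000]
S = R + BᵀPB = [3 0; 0 1] + [4.2500 -6.8750; -6.8750 12.3125] = [7.2500 -6.8750; -6.8750 13.3125]
BᵀPA = [-0.5000 4.5000; -0.2500 -6.7500]
K = S⁻¹·BᵀPA = [-0.1701 0.2741; -0.1066 -0.3655]
A−BK = [-1.7766 1.9086; -0.8718 0.8680]
AᵀP(A−BK) = [0.8883 -0.9543; -0.9543 1.2995]
P' = Q + AᵀP(A−BK) = [20.8883 1.0457; 1.0457 1.5495]
tr(P') = 22.4378

-0.1701 0.2741 -0.1066 -0.3655


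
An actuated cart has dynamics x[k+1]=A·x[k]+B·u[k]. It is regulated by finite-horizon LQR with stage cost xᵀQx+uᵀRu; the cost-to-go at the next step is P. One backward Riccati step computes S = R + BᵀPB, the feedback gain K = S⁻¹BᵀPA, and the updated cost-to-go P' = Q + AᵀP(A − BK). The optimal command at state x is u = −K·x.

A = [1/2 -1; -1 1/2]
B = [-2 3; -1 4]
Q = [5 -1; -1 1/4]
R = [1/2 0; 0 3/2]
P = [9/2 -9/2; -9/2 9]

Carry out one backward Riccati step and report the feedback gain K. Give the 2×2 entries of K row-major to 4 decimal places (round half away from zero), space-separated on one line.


-0.9121 1.0087 -0.4752 0.3765

BᵀP = [-4.5000 0.0000; -4.5000 22.5000]
S = R + BᵀPB = [1/2 0; 0 3/2] + [9.0000 -13.5000; -13.5000 76.5000] = [9.5000 -13.5000; -13.5000 78.0000]
BᵀPA = [-2.2500 4.5000; -24.7500 15.7500]
K = S⁻¹·BᵀPA = [-0.9121 1.0087; -0.4752 0.3765]
A−BK = [0.1013 -0.1121; -0.0114 0.0027]
AᵀP(A−BK) = [0.8124 -0.7867; -0.7867 0.7807]
P' = Q + AᵀP(A−BK) = [5.8124 -1.7867; -1.7867 1.0307]
tr(P') = 6.8431


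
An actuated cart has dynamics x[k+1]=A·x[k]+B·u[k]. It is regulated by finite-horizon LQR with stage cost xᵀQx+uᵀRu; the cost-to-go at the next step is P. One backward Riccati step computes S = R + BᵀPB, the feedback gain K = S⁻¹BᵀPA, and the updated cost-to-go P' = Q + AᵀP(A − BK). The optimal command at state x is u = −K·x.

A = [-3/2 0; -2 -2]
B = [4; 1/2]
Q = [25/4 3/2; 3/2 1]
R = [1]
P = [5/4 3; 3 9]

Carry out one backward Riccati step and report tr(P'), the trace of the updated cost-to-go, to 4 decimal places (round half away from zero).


BᵀP = [6.5000 16.5000]
S = R + BᵀPB = [1] + [34.2500] = [35.2500]
BᵀPA = [-42.7500 -33.0000]
K = S⁻¹·BᵀPA = [-1.2128 -0.9362]
A−BK = [3.3511 3.7447; -1.3936 -1.5319]
AᵀP(A−BK) = [4.9668 4.9787; 4.9787 5.1064]
P' = Q + AᵀP(A−BK) = [11.2168 6.4787; 6.4787 6.1064]
tr(P') = 17.3231

17.3231


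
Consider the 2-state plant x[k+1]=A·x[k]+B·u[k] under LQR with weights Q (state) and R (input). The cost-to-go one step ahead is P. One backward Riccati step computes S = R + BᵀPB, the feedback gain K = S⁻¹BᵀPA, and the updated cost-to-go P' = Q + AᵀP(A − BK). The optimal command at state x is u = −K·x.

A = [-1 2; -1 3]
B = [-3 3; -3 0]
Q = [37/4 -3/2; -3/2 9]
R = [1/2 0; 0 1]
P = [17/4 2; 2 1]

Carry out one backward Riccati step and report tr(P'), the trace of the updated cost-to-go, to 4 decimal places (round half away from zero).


18.6003

BᵀP = [-18.7500 -9.0000; 12.7500 6.0000]
S = R + BᵀPB = [1/2 0; 0 1] + [83.2500 -56.2500; -56.2500 38.2500] = [83.7500 -56.2500; -56.2500 39.2500]
BᵀPA = [27.7500 -64.5000; -18.7500 43.5000]
K = S⁻¹·BᵀPA = [0.2802 -0.6883; -0.0761 0.1218]
A−BK = [0.0690 -0.4305; -0.1594 0.9350]
AᵀP(A−BK) = [0.0467 -0.1147; -0.1147 0.3036]
P' = Q + AᵀP(A−BK) = [9.2967 -1.6147; -1.6147 9.3036]
tr(P') = 18.6003


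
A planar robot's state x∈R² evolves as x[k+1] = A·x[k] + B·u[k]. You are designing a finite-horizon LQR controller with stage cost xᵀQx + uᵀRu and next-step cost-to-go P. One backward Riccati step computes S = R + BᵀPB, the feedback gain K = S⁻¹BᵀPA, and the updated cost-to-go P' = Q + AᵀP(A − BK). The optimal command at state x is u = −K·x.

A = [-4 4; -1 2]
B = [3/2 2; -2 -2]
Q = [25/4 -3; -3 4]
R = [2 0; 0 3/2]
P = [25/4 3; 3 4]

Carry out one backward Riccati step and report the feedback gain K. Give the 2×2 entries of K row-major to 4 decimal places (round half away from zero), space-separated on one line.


BᵀP = [3.3750 -3.5000; 6.5000 -2.0000]
S = R + BᵀPB = [2 0; 0 3/2] + [12.0625 13.7500; 13.7500 17.0000] = [14.0625 13.7500; 13.7500 18.5000]
BᵀPA = [-10.0000 6.5000; -24.0000 22.0000]
K = S⁻¹·BᵀPA = [2.0396 -2.5635; -2.8132 3.0945]
A−BK = [-1.4330 1.6563; -2.5473 3.0620]
AᵀP(A−BK) = [80.8791 -95.3670; -95.3670 112.5837]
P' = Q + AᵀP(A−BK) = [87.1291 -98.3670; -98.3670 116.5837]
tr(P') = 203.7129

2.0396 -2.5635 -2.8132 3.0945


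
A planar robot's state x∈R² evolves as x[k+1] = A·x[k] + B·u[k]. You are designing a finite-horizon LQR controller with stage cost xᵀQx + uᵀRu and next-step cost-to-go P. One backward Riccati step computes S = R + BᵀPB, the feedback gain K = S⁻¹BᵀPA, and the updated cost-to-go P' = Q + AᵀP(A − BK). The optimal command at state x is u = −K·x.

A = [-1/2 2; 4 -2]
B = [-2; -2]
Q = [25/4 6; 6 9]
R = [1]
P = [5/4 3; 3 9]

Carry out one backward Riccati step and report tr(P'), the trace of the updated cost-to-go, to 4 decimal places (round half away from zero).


BᵀP = [-8.5000 -24.0000]
S = R + BᵀPB = [1] + [65.0000] = [66.0000]
BᵀPA = [-91.7500 31.0000]
K = S⁻¹·BᵀPA = [-1.3902 0.4697]
A−BK = [-3.2803 2.9394; 1.2197 -1.0606]
AᵀP(A−BK) = [4.7661 -3.1553; -3.1553 2.4394]
P' = Q + AᵀP(A−BK) = [11.0161 2.8447; 2.8447 11.4394]
tr(P') = 22.4555

22.4555


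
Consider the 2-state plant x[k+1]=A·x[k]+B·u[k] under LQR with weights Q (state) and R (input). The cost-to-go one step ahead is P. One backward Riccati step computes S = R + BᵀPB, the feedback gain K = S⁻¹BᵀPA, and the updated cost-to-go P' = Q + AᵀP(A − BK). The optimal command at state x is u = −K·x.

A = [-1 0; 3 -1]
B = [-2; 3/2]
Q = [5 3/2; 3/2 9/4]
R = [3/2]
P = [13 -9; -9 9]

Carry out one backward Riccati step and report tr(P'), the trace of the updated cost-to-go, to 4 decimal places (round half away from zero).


BᵀP = [-39.5000 31.5000]
S = R + BᵀPB = [3/2] + [126.2500] = [127.7500]
BᵀPA = [134.0000 -31.5000]
K = S⁻¹·BᵀPA = [1.0489 -0.2466]
A−BK = [1.0978 -0.4932; 1.4266 -0.6301]
AᵀP(A−BK) = [7.4442 -2.9589; -2.9589 1.2329]
P' = Q + AᵀP(A−BK) = [12.4442 -1.4589; -1.4589 3.4829]
tr(P') = 15.9271

15.9271


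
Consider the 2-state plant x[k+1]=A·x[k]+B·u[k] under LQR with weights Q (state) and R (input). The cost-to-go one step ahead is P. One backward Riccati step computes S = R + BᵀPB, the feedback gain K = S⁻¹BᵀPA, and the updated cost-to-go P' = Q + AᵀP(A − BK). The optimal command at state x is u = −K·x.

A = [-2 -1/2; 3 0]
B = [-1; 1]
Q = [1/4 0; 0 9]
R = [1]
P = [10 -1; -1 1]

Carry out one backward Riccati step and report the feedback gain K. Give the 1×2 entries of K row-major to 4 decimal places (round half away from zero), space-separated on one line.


BᵀP = [-11.0000 2.0000]
S = R + BᵀPB = [1] + [13.0000] = [14.0000]
BᵀPA = [28.0000 5.5000]
K = S⁻¹·BᵀPA = [2.0000 0.3929]
A−BK = [0.0000 -0.1071; 1.0000 -0.3929]
AᵀP(A−BK) = [5.0000 0.5000; 0.5000 0.3393]
P' = Q + AᵀP(A−BK) = [5.2500 0.5000; 0.5000 9.3393]
tr(P') = 14.5893

2.0000 0.3929


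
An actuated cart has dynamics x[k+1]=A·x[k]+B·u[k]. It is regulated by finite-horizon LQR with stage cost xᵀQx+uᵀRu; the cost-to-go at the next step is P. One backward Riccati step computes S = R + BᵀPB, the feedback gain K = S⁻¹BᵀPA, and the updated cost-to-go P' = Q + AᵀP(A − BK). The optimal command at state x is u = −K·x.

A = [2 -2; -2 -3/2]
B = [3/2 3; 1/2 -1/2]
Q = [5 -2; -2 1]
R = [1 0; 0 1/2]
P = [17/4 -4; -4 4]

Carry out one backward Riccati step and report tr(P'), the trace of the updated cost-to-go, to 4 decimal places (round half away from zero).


7.6504

BᵀP = [4.3750 -4.0000; 14.7500 -14.0000]
S = R + BᵀPB = [1 0; 0 1/2] + [4.5625 15.1250; 15.1250 51.2500] = [5.5625 15.1250; 15.1250 51.7500]
BᵀPA = [16.7500 -2.7500; 57.5000 -8.5000]
K = S⁻¹·BᵀPA = [-0.0487 -0.2327; 1.1253 -0.0962]
A−BK = [-1.3030 -1.3622; -1.4130 -1.4318]
AᵀP(A−BK) = [1.1084 0.4315; 0.4315 0.5420]
P' = Q + AᵀP(A−BK) = [6.1084 -1.5685; -1.5685 1.5420]
tr(P') = 7.6504


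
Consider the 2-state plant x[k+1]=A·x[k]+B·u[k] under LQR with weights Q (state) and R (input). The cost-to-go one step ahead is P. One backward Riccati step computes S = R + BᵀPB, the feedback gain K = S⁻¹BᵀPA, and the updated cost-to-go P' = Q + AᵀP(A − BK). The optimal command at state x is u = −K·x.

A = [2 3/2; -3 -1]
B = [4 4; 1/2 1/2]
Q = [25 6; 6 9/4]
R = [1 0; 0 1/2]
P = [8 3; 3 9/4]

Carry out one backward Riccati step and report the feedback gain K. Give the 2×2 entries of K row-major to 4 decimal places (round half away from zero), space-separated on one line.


BᵀP = [33.5000 13.1250; 33.5000 13.1250]
S = R + BᵀPB = [1 0; 0 1/2] + [140.5625 140.5625; 140.5625 140.5625] = [141.5625 140.5625; 140.5625 141.0625]
BᵀPA = [27.6250 37.1250; 27.6250 37.1250]
K = S⁻¹·BᵀPA = [0.0654 0.0878; 0.1307 0.1757]
A−BK = [1.2157 0.4460; -3.0980 -1.1317]
AᵀP(A−BK) = [10.8337 3.9710; 3.9710 1.4678]
P' = Q + AᵀP(A−BK) = [35.8337 9.9710; 9.9710 3.7178]
tr(P') = 39.5515

0.0654 0.0878 0.1307 0.1757


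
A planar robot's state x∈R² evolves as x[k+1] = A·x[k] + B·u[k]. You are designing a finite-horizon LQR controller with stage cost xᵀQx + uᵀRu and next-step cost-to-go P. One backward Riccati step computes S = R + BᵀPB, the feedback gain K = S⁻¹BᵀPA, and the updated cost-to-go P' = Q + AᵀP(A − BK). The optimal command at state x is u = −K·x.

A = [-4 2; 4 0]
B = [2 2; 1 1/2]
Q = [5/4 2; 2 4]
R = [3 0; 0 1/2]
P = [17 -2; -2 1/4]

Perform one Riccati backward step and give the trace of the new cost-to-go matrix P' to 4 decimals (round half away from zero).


BᵀP = [32.0000 -3.7500; 33.0000 -3.8750]
S = R + BᵀPB = [3 0; 0 1/2] + [60.2500 62.1250; 62.1250 64.0625] = [63.2500 62.1250; 62.1250 64.5625]
BᵀPA = [-143.0000 64.0000; -147.5000 66.0000]
K = S⁻¹·BᵀPA = [-0.3079 0.1417; -1.9883 0.8859]
A−BK = [0.5925 -0.0552; 5.3021 -0.5847]
AᵀP(A−BK) = [2.6912 -1.0644; -1.0644 0.4608]
P' = Q + AᵀP(A−BK) = [3.9412 0.9356; 0.9356 4.4608]
tr(P') = 8.4020

8.4020


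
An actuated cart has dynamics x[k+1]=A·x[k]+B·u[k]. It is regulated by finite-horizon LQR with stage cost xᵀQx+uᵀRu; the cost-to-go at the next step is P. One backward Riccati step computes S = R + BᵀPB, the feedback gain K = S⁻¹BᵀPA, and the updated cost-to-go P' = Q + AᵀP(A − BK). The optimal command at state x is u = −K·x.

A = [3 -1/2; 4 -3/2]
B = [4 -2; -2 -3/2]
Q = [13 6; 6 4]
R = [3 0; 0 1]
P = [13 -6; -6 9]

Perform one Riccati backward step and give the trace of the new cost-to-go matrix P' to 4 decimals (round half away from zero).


BᵀP = [64.0000 -42.0000; -17.0000 -1.5000]
S = R + BᵀPB = [3 0; 0 1] + [340.0000 -65.0000; -65.0000 36.2500] = [343.0000 -65.0000; -65.0000 37.2500]
BᵀPA = [24.0000 31.0000; -57.0000 10.7500]
K = S⁻¹·BᵀPA = [-0.3287 0.2167; -2.1038 0.6668]
A−BK = [0.1073 -0.0334; 0.1869 -0.0663]
AᵀP(A−BK) = [4.9735 -1.6945; -1.6945 0.6131]
P' = Q + AᵀP(A−BK) = [17.9735 4.3055; 4.3055 4.6131]
tr(P') = 22.5865

22.5865


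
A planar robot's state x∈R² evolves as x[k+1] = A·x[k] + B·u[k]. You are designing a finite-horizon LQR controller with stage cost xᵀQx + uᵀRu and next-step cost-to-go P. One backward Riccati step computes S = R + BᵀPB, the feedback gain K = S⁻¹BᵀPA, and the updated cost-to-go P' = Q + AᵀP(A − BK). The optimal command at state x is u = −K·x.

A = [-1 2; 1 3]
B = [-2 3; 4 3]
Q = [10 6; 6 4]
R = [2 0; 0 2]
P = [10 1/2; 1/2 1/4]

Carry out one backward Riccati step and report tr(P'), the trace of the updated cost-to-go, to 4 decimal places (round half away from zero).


BᵀP = [-18.0000 0.0000; 31.5000 2.2500]
S = R + BᵀPB = [2 0; 0 2] + [36.0000 -54.0000; -54.0000 101.2500] = [38.0000 -54.0000; -54.0000 103.2500]
BᵀPA = [18.0000 -36.0000; -29.2500 69.7500]
K = S⁻¹·BᵀPA = [0.2769 0.0491; -0.1385 0.7012]
A−BK = [-0.0308 -0.0055; 0.3077 0.6998]
AᵀP(A−BK) = [0.2154 -0.1231; -0.1231 1.1072]
P' = Q + AᵀP(A−BK) = [10.2154 5.8769; 5.8769 5.1072]
tr(P') = 15.3226

15.3226


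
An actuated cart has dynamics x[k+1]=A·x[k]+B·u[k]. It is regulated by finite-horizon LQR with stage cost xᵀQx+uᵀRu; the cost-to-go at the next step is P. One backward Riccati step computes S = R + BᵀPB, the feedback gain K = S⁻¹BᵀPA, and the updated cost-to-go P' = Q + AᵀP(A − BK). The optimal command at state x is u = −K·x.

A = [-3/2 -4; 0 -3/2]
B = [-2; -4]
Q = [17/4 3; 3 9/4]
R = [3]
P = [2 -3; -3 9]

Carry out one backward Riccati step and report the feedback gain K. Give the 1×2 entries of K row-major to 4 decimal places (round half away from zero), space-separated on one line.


BᵀP = [8.0000 -30.0000]
S = R + BᵀPB = [3] + [104.0000] = [107.0000]
BᵀPA = [-12.0000 13.0000]
K = S⁻¹·BᵀPA = [-0.1121 0.1215]
A−BK = [-1.7243 -3.7570; -0.4486 -1.0140]
AᵀP(A−BK) = [3.1542 6.7079; 6.7079 14.6706]
P' = Q + AᵀP(A−BK) = [7.4042 9.7079; 9.7079 16.9206]
tr(P') = 24.3248

-0.1121 0.1215


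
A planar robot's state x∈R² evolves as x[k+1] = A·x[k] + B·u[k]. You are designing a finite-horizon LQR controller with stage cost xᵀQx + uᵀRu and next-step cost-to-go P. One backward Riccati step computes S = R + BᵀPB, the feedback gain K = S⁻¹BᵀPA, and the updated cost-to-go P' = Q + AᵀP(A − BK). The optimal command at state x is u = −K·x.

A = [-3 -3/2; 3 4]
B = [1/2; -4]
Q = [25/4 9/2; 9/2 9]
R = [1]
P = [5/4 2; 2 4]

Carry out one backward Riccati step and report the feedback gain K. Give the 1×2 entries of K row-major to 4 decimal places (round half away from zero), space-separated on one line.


-0.3991 -0.8539

BᵀP = [-7.3750 -15.0000]
S = R + BᵀPB = [1] + [56.3125] = [57.3125]
BᵀPA = [-22.8750 -48.9375]
K = S⁻¹·BᵀPA = [-0.3991 -0.8539]
A−BK = [-2.8004 -1.0731; 1.4035 0.5845]
AᵀP(A−BK) = [2.1200 1.0927; 1.0927 1.0262]
P' = Q + AᵀP(A−BK) = [8.3700 5.5927; 5.5927 10.0262]
tr(P') = 18.3961


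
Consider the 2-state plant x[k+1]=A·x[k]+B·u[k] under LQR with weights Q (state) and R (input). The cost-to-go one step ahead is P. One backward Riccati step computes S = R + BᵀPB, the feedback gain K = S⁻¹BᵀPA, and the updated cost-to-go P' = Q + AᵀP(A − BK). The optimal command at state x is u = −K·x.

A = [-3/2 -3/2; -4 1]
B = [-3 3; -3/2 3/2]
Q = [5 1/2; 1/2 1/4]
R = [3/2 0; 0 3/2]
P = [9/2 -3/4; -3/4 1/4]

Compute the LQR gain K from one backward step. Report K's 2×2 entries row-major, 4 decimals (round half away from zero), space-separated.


BᵀP = [-12.3750 1.8750; 12.3750 -1.8750]
S = R + BᵀPB = [3/2 0; 0 3/2] + [34.3125 -34.3125; -34.3125 34.3125] = [35.8125 -34.3125; -34.3125 35.8125]
BᵀPA = [11.0625 20.4375; -11.0625 -20.4375]
K = S⁻¹·BᵀPA = [0.1578 0.2914; -0.1578 -0.2914]
A−BK = [-0.5535 0.2487; -3.5267 1.8743]
AᵀP(A−BK) = [1.6347 -0.6982; -0.6982 0.7122]
P' = Q + AᵀP(A−BK) = [6.6347 -0.1982; -0.1982 0.9622]
tr(P') = 7.5969

0.1578 0.2914 -0.1578 -0.2914


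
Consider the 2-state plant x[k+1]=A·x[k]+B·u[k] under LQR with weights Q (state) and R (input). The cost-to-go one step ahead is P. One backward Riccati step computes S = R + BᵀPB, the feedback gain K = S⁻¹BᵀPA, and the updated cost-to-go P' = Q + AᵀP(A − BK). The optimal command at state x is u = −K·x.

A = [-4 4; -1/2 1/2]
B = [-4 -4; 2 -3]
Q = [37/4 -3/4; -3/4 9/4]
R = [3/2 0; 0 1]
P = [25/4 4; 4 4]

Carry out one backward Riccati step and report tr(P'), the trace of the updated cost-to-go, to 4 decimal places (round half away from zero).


12.7123

BᵀP = [-17.0000 -8.0000; -37.0000 -28.0000]
S = R + BᵀPB = [3/2 0; 0 1] + [52.0000 92.0000; 92.0000 232.0000] = [53.5000 92.0000; 92.0000 233.0000]
BᵀPA = [72.0000 -72.0000; 162.0000 -162.0000]
K = S⁻¹·BᵀPA = [0.4678 -0.4678; 0.5106 -0.5106]
A−BK = [-0.0865 0.0865; 0.0960 -0.0960]
AᵀP(A−BK) = [0.6061 -0.6061; -0.6061 0.6061]
P' = Q + AᵀP(A−BK) = [9.8561 -1.3561; -1.3561 2.8561]
tr(P') = 12.7123


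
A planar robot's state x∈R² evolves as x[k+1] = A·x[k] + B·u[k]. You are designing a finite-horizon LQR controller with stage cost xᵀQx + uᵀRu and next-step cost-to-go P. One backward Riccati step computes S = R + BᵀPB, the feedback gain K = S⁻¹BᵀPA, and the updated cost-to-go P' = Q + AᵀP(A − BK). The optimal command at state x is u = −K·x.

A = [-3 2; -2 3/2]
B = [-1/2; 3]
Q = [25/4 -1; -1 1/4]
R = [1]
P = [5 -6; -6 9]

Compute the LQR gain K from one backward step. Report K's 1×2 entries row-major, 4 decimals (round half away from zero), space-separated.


0.0148 0.0395

BᵀP = [-20.5000 30.0000]
S = R + BᵀPB = [1] + [100.2500] = [101.2500]
BᵀPA = [1.5000 4.0000]
K = S⁻¹·BᵀPA = [0.0148 0.0395]
A−BK = [-2.9926 2.0198; -2.0444 1.3815]
AᵀP(A−BK) = [8.9778 -6.0593; -6.0593 4.0920]
P' = Q + AᵀP(A−BK) = [15.2278 -7.0593; -7.0593 4.3420]
tr(P') = 19.5698
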